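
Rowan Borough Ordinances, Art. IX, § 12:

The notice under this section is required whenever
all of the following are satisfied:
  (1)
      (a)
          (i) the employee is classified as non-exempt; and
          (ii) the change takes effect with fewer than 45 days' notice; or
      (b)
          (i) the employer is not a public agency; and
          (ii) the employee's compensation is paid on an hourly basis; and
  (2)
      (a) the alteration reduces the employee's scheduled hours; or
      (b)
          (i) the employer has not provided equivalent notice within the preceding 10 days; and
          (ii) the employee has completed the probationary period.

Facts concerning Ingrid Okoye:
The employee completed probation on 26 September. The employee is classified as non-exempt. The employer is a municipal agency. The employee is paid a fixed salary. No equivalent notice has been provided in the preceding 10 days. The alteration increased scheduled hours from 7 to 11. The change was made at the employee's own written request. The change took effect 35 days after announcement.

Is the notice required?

(i) non-exempt — satisfied.
(ii) < 45 days' notice — holds.
(a): T AND T → true.
(i) not (public agency) — fails.
(ii) hourly-paid — fails.
(b) = F AND F = false.
So (1) is satisfied (T OR F).
(a) hours reduced — not met.
(i) no recent notice — met.
(ii) past probation — holds.
So (b) is satisfied (T AND T).
(2) = F OR T = true.
So Overall is satisfied (T AND T).

Yes — required.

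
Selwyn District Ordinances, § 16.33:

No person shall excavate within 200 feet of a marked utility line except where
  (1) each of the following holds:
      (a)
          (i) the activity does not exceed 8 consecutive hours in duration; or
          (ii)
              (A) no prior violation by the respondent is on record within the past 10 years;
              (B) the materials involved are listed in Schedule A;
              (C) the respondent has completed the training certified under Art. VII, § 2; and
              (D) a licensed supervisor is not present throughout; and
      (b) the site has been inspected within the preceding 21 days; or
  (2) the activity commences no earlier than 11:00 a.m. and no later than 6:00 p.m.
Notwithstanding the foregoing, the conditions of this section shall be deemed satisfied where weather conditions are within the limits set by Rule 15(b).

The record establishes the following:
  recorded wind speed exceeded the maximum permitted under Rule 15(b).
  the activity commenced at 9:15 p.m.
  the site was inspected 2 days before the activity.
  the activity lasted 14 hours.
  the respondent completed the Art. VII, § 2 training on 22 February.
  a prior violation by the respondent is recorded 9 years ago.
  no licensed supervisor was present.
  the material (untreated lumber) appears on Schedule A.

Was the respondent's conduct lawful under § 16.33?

No — unlawful.

(i) ≤ 8 hrs duration — not satisfied.
(A) no prior violation — not satisfied.
(B) Schedule A material — holds.
(C) training certified — met.
(D) not (supervisor present) — met.
So (ii) is not satisfied (F AND T AND T AND T).
So (a) is not satisfied (F OR F).
(b) site inspected — met.
(1) = F AND T = false.
(2) start within hours — not satisfied.
So Overall is not satisfied (F OR F).
Exception (weather ok) — not satisfied.
Result: main false OR exception false → false.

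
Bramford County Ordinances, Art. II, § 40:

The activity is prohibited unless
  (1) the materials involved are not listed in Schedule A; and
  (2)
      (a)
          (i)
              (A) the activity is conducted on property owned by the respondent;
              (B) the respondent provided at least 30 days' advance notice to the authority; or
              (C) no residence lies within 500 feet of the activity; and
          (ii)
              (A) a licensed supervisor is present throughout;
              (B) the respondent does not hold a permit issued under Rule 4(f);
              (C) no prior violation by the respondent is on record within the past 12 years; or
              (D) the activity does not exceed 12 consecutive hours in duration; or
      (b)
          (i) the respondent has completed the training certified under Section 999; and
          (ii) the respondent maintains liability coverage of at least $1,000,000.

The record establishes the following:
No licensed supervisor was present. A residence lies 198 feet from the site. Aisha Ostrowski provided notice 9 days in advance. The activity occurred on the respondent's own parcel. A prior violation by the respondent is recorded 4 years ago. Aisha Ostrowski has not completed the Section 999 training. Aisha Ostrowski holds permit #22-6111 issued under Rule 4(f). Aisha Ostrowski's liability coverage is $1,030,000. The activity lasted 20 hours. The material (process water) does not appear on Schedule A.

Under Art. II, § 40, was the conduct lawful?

(1) not (Schedule A material) — holds.
(A) own property — satisfied.
(B) ≥30 days' notice — not satisfied.
(C) no residence in 500 ft — not satisfied.
(i) = T OR F OR F = true.
(A) supervisor present — not satisfied.
(B) not (holds permit) — not met.
(C) no prior violation — not satisfied.
(D) ≤ 12 hrs duration — not satisfied.
So (ii) is not satisfied (F OR F OR F OR F).
(a) = T AND F = false.
(i) training certified — fails.
(ii) coverage ≥ $1,000,000 — holds.
So (b) is not satisfied (F AND T).
So (2) is not satisfied (F OR F).
So Overall is not satisfied (T AND F).

No — unlawful.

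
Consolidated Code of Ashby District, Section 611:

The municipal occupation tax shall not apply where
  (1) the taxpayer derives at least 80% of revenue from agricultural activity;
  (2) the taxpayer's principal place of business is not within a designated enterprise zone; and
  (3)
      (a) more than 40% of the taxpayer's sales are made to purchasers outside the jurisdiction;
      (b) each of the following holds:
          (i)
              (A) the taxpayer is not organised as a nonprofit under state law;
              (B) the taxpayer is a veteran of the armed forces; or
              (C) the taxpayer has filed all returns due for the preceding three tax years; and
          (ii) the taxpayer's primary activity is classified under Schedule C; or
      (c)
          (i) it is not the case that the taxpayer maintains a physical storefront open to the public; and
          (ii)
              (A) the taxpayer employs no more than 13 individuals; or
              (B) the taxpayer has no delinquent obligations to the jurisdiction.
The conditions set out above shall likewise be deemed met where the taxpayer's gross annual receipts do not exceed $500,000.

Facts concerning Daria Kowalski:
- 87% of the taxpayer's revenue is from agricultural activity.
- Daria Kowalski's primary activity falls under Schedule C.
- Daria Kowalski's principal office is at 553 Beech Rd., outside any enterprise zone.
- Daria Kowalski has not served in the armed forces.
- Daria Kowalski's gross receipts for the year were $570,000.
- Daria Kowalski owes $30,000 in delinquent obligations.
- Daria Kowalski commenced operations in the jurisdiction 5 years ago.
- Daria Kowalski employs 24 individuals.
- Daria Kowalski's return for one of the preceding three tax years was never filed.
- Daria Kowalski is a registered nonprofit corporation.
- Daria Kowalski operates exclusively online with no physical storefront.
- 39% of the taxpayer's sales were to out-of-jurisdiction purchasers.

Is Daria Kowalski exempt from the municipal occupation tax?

No — not exempt.

(1) ≥80% agricultural — satisfied.
(2) not (in enterprise zone) — holds.
(a) >40% out-of-jur. sales — fails.
(A) not (nonprofit) — not satisfied.
(B) veteran — fails.
(C) returns current — not met.
(i) = F OR F OR F = false.
(ii) Schedule C activity — satisfied.
(b): F AND T → false.
(i) not (has storefront) — holds.
(A) ≤ 13 employees — not satisfied.
(B) no delinquency — not met.
So (ii) is not satisfied (F OR F).
(c): T AND F → false.
(3) = F OR F OR F = false.
Overall: T AND T AND F → false.
Exception (receipts ≤ $500,000) — not satisfied.
Result: main false OR exception false → false.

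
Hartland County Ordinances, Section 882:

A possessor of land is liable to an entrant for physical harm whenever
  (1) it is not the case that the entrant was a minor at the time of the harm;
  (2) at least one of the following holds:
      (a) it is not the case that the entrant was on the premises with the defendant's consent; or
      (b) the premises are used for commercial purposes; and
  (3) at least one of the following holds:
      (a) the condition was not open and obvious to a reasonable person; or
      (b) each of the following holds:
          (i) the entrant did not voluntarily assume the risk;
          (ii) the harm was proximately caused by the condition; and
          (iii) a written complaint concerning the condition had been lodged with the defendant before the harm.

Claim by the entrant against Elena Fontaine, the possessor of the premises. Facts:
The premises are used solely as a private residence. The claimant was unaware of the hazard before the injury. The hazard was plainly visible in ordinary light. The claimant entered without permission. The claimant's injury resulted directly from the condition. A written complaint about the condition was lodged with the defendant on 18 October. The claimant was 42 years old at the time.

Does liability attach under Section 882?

(1) not (entrant a minor) — met.
(a) not (consent to enter) — met.
(b) commercial use — fails.
So (2) is satisfied (T OR F).
(a) not open/obvious — not met.
(i) no assumed risk — holds.
(ii) proximate cause — holds.
(iii) complaint lodged — met.
So (b) is satisfied (T AND T AND T).
So (3) is satisfied (F OR T).
So Overall is satisfied (T AND T AND T).

Yes — liable.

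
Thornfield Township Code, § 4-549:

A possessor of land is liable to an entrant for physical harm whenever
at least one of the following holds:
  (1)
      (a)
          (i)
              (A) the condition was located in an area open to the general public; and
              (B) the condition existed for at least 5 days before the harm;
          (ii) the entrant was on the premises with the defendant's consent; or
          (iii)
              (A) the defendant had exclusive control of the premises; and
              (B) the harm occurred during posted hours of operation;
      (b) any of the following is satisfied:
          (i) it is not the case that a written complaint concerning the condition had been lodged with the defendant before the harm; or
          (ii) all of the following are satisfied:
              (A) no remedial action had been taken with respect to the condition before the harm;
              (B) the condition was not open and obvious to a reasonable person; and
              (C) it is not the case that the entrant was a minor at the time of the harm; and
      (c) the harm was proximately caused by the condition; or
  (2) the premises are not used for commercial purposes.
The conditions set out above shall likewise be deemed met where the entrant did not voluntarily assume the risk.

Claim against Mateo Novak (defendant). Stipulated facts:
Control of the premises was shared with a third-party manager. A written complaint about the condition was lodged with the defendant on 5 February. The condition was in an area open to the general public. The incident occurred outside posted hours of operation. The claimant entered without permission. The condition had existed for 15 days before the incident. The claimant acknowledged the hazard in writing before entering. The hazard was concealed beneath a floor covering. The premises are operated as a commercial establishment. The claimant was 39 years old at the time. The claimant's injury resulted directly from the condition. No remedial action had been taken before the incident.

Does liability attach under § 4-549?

(A) public area — satisfied.
(B) condition ≥5 days old — met.
So (i) is satisfied (T AND T).
(ii) consent to enter — not satisfied.
(A) exclusive control — not met.
(B) during posted hours — not satisfied.
So (iii) is not satisfied (F AND F).
So (a) is satisfied (T OR F OR F).
(i) not (complaint lodged) — not met.
(A) no remedial action — satisfied.
(B) not open/obvious — met.
(C) not (entrant a minor) — satisfied.
(ii) = T AND T AND T = true.
So (b) is satisfied (F OR T).
(c) proximate cause — met.
(1) = T AND T AND T = true.
(2) not (commercial use) — not satisfied.
So Overall is satisfied (T OR F).
Exception (no assumed risk) — not satisfied.
Result: main true OR exception false → true.

Yes — liable.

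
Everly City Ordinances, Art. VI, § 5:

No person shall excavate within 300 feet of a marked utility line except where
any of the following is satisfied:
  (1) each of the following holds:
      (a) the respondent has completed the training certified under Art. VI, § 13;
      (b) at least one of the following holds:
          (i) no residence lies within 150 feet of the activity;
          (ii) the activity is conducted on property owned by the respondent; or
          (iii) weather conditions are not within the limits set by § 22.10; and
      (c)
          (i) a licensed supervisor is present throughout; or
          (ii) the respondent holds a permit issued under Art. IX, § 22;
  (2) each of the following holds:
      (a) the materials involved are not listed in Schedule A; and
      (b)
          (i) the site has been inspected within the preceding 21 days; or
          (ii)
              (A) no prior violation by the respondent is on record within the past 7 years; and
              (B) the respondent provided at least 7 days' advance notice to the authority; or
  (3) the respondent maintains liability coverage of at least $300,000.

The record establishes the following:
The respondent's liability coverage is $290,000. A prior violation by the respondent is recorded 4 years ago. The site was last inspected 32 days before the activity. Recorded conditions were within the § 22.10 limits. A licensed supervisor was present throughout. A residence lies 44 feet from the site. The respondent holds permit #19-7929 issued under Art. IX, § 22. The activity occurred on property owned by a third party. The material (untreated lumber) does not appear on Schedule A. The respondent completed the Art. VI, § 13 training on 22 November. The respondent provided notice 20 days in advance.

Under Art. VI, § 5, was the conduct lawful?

No — unlawful.

(a) training certified — satisfied.
(i) no residence in 150 ft — fails.
(ii) own property — not satisfied.
(iii) not (weather ok) — fails.
(b) = F OR F OR F = false.
(i) supervisor present — satisfied.
(ii) holds permit — holds.
So (c) is satisfied (T OR T).
(1) = T AND F AND T = false.
(a) not (Schedule A material) — holds.
(i) site inspected — not satisfied.
(A) no prior violation — not met.
(B) ≥7 days' notice — holds.
(ii) = F AND T = false.
(b): F OR F → false.
So (2) is not satisfied (T AND F).
(3) coverage ≥ $300,000 — fails.
Overall: F OR F OR F → false.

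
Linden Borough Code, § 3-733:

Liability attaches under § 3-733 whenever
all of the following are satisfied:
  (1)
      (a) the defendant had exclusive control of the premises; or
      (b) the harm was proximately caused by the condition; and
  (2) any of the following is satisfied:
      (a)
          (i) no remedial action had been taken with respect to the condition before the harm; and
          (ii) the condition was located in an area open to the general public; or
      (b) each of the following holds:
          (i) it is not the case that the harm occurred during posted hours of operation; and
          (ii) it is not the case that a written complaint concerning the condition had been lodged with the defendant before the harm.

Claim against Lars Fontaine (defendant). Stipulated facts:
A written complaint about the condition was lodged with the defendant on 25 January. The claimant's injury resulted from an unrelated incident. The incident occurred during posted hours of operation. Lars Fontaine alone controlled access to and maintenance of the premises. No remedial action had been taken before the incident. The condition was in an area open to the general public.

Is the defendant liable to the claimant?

Yes — liable.

(a) exclusive control — met.
(b) proximate cause — not met.
(1): T OR F → true.
(i) no remedial action — holds.
(ii) public area — met.
So (a) is satisfied (T AND T).
(i) not (during posted hours) — not satisfied.
(ii) not (complaint lodged) — fails.
(b) = F AND F = false.
So (2) is satisfied (T OR F).
Overall: T AND T → true.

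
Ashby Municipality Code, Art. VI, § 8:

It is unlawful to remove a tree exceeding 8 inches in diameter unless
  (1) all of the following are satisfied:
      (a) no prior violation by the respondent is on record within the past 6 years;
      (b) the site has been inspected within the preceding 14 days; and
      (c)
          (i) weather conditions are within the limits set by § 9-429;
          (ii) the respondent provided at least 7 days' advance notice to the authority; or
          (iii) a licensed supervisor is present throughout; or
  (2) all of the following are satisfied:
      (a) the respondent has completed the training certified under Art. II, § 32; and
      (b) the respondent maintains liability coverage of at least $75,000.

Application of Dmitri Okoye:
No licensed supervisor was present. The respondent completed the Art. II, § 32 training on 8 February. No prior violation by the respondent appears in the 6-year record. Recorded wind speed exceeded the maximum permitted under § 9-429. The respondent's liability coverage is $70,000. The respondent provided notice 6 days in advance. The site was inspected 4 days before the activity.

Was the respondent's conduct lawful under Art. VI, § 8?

No — unlawful.

(a) no prior violation — met.
(b) site inspected — holds.
(i) weather ok — not met.
(ii) ≥7 days' notice — not met.
(iii) supervisor present — not satisfied.
So (c) is not satisfied (F OR F OR F).
(1): T AND T AND F → false.
(a) training certified — holds.
(b) coverage ≥ $75,000 — not satisfied.
So (2) is not satisfied (T AND F).
Overall: F OR F → false.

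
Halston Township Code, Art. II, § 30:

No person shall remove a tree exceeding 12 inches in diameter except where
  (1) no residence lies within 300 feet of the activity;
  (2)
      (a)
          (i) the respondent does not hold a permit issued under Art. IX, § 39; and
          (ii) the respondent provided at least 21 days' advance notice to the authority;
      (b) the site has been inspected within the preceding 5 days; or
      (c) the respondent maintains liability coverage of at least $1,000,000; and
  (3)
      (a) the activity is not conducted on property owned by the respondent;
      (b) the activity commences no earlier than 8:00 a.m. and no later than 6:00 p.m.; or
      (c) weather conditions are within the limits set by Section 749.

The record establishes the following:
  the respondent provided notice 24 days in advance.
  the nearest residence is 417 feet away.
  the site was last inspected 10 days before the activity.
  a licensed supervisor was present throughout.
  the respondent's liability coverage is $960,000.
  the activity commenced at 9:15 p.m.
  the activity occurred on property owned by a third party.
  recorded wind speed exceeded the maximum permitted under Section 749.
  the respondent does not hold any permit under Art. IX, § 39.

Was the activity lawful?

Yes — lawful.

(1) no residence in 300 ft — met.
(i) not (holds permit) — holds.
(ii) ≥21 days' notice — holds.
(a) = T AND T = true.
(b) site inspected — not satisfied.
(c) coverage ≥ $1,000,000 — not met.
(2) = T OR F OR F = true.
(a) not (own property) — satisfied.
(b) start within hours — not met.
(c) weather ok — fails.
So (3) is satisfied (T OR F OR F).
Overall = T AND T AND T = true.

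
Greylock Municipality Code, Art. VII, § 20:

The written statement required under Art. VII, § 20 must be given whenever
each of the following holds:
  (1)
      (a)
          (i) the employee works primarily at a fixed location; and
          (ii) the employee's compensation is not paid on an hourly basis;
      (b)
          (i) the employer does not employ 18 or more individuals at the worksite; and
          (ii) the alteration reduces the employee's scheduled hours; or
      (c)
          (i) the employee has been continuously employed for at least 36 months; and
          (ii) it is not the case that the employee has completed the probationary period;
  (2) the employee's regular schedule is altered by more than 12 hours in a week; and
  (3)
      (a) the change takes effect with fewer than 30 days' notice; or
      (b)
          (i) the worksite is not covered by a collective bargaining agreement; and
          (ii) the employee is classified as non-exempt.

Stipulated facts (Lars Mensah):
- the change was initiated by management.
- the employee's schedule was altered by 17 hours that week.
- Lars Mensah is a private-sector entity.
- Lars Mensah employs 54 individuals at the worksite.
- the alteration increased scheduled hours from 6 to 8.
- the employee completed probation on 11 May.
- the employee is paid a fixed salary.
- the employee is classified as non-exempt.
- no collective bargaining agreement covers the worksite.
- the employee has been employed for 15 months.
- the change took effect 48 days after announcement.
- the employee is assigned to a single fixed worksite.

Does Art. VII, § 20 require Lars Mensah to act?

Yes — required.

(i) fixed location — satisfied.
(ii) not (hourly-paid) — met.
(a) = T AND T = true.
(i) not (≥ 18 at site) — not satisfied.
(ii) hours reduced — fails.
So (b) is not satisfied (F AND F).
(i) tenure ≥ 36 mo. — not met.
(ii) not (past probation) — not met.
So (c) is not satisfied (F AND F).
(1) = T OR F OR F = true.
(2) schedule shift > 12h — satisfied.
(a) < 30 days' notice — fails.
(i) no CBA — holds.
(ii) non-exempt — satisfied.
(b) = T AND T = true.
(3) = F OR T = true.
Overall = T AND T AND T = true.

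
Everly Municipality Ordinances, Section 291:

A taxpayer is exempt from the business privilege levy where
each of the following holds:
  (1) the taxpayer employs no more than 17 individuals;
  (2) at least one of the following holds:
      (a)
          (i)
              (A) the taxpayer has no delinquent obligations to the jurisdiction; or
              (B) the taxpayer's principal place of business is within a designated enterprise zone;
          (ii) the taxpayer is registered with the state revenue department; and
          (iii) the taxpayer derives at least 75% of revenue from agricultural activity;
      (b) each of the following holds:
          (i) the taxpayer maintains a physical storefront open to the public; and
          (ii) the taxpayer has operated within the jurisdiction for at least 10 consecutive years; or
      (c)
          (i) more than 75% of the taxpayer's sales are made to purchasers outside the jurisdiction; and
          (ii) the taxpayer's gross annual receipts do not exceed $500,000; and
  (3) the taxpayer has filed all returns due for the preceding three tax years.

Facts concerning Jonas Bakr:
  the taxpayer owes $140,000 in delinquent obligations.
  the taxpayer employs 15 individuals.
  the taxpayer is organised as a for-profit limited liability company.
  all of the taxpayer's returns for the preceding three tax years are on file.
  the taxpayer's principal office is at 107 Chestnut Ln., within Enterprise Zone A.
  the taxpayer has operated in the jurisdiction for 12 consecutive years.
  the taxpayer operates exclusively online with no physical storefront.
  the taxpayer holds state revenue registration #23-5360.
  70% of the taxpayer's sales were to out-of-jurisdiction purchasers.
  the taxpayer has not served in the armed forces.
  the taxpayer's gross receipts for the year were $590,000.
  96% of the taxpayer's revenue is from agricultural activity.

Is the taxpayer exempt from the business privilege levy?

Yes — exempt.

(1) ≤ 17 employees — holds.
(A) no delinquency — fails.
(B) in enterprise zone — met.
(i): F OR T → true.
(ii) state-registered — met.
(iii) ≥75% agricultural — holds.
(a) = T AND T AND T = true.
(i) has storefront — fails.
(ii) ≥ 10 yrs in jurisdiction — satisfied.
(b) = F AND T = false.
(i) >75% out-of-jur. sales — not met.
(ii) receipts ≤ $500,000 — not met.
(c) = F AND F = false.
(2) = T OR F OR F = true.
(3) returns current — holds.
Overall = T AND T AND T = true.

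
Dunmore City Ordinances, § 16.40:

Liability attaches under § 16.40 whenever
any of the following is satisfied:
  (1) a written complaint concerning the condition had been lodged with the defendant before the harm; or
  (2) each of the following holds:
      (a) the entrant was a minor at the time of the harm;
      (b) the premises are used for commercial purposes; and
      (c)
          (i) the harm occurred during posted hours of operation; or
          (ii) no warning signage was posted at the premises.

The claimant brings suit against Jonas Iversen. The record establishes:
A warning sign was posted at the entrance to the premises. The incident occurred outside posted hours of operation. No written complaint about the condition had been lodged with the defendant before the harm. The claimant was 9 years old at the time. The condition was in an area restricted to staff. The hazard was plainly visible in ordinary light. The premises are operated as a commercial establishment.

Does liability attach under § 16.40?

(1) complaint lodged — not satisfied.
(a) entrant a minor — holds.
(b) commercial use — met.
(i) during posted hours — not satisfied.
(ii) no signage posted — fails.
(c): F OR F → false.
(2): T AND T AND F → false.
Overall: F OR F → false.

No — not liable.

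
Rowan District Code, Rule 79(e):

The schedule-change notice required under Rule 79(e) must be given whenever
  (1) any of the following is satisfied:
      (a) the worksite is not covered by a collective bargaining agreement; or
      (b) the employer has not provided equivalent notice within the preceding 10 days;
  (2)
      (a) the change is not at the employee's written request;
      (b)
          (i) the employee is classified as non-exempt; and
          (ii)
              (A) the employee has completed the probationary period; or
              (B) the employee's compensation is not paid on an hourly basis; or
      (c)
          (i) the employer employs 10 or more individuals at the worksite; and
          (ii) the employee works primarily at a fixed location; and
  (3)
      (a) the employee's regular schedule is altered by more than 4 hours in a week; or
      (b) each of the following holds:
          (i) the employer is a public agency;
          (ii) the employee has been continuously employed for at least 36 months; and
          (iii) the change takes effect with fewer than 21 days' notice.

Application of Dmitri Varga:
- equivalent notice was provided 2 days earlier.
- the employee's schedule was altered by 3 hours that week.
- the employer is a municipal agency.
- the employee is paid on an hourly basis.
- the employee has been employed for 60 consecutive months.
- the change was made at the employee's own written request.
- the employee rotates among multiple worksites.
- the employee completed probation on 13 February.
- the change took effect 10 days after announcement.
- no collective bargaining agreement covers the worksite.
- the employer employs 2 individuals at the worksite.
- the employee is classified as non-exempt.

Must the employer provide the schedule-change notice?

(a) no CBA — met.
(b) no recent notice — not satisfied.
So (1) is satisfied (T OR F).
(a) not employee-requested — fails.
(i) non-exempt — holds.
(A) past probation — satisfied.
(B) not (hourly-paid) — fails.
So (ii) is satisfied (T OR F).
(b): T AND T → true.
(i) ≥ 10 at site — not satisfied.
(ii) fixed location — fails.
(c): F AND F → false.
So (2) is satisfied (F OR T OR F).
(a) schedule shift > 4h — fails.
(i) public agency — satisfied.
(ii) tenure ≥ 36 mo. — satisfied.
(iii) < 21 days' notice — holds.
(b) = T AND T AND T = true.
(3): F OR T → true.
Overall: T AND T AND T → true.

Yes — required.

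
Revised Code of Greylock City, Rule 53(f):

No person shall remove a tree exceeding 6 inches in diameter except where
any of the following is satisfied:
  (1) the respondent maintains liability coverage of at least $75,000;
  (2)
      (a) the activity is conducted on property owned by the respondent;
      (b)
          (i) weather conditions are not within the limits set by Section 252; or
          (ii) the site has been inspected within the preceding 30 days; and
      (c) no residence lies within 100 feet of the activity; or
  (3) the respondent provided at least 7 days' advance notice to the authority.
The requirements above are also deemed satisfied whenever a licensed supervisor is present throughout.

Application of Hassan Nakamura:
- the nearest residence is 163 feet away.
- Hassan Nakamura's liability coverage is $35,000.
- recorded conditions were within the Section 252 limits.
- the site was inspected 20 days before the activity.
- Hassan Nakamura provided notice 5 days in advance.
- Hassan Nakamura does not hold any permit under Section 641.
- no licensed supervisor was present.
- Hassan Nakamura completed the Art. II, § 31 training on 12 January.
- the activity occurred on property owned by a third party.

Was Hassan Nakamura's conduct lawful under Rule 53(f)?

No — unlawful.

(1) coverage ≥ $75,000 — not met.
(a) own property — not met.
(i) not (weather ok) — not satisfied.
(ii) site inspected — satisfied.
(b) = F OR T = true.
(c) no residence in 100 ft — met.
So (2) is not satisfied (F AND T AND T).
(3) ≥7 days' notice — not satisfied.
So Overall is not satisfied (F OR F OR F).
Exception (supervisor present) — not satisfied.
Result: main false OR exception false → false.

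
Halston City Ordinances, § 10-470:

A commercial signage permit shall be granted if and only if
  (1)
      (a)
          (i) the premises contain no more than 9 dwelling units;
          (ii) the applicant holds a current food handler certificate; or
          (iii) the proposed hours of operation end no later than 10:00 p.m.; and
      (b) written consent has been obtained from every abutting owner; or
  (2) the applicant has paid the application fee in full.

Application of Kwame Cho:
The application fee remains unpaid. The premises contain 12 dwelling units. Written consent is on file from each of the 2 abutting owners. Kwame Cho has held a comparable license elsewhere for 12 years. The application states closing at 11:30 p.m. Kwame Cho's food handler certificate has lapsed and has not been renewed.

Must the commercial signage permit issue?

No — denied.

(i) ≤ 9 units — not met.
(ii) food handler cert. — not met.
(iii) closes by 10 p.m. — not met.
So (a) is not satisfied (F OR F OR F).
(b) all abutters consent — holds.
(1): F AND T → false.
(2) fee paid — not satisfied.
Overall: F OR F → false.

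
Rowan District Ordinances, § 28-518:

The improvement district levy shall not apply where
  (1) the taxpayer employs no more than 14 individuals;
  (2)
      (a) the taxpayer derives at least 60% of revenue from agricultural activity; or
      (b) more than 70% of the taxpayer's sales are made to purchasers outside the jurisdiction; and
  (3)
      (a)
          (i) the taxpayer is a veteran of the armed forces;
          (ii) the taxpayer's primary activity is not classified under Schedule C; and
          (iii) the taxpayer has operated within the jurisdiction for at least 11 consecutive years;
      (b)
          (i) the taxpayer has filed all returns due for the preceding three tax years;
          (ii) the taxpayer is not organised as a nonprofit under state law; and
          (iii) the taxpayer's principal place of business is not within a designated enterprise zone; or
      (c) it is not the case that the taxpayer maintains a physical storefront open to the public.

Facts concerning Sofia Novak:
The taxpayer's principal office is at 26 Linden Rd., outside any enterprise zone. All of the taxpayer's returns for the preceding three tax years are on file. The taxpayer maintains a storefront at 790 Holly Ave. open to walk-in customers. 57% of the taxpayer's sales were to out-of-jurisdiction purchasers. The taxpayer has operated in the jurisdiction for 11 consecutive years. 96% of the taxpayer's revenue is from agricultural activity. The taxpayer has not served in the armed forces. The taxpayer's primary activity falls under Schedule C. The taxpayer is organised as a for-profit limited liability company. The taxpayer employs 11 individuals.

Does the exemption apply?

Yes — exempt.

(1) ≤ 14 employees — holds.
(a) ≥60% agricultural — satisfied.
(b) >70% out-of-jur. sales — not met.
(2): T OR F → true.
(i) veteran — not met.
(ii) not (Schedule C activity) — not met.
(iii) ≥ 11 yrs in jurisdiction — satisfied.
(a): F AND F AND T → false.
(i) returns current — satisfied.
(ii) not (nonprofit) — met.
(iii) not (in enterprise zone) — met.
(b): T AND T AND T → true.
(c) not (has storefront) — not met.
So (3) is satisfied (F OR T OR F).
Overall = T AND T AND T = true.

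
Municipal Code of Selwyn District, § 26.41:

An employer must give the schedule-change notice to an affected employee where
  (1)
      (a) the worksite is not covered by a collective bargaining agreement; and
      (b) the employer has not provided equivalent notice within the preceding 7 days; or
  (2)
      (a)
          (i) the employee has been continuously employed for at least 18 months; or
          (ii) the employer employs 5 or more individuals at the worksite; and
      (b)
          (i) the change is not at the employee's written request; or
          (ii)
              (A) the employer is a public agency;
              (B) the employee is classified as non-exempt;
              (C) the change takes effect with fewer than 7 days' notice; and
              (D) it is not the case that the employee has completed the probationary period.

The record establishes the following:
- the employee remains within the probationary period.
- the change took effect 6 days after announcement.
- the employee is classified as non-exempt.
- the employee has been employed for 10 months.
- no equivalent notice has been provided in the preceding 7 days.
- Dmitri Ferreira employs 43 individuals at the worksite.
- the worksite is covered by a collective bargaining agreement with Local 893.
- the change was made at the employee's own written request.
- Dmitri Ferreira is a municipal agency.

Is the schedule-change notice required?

Yes — required.

(a) no CBA — fails.
(b) no recent notice — satisfied.
(1) = F AND T = false.
(i) tenure ≥ 18 mo. — not satisfied.
(ii) ≥ 5 at site — met.
(a): F OR T → true.
(i) not employee-requested — not met.
(A) public agency — holds.
(B) non-exempt — met.
(C) < 7 days' notice — holds.
(D) not (past probation) — met.
So (ii) is satisfied (T AND T AND T AND T).
(b): F OR T → true.
(2): T AND T → true.
So Overall is satisfied (F OR T).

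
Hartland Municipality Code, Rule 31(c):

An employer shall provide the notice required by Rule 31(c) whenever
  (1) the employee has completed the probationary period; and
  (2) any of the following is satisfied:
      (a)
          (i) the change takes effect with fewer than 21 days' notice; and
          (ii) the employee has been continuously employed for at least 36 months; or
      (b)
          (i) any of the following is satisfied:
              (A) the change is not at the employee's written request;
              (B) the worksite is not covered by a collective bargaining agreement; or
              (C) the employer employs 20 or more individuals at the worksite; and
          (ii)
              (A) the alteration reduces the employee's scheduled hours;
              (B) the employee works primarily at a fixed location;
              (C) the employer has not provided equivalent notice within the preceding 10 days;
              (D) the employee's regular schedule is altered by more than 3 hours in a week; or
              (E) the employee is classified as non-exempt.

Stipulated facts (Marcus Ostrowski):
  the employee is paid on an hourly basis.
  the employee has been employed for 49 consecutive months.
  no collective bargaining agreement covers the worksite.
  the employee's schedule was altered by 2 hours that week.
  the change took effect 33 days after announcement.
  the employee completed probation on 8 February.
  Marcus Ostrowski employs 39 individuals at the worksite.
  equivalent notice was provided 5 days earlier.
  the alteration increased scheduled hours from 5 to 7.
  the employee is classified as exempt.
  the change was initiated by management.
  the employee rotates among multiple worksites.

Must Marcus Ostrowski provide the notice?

No — not required.

(1) past probation — holds.
(i) < 21 days' notice — not met.
(ii) tenure ≥ 36 mo. — met.
(a) = F AND T = false.
(A) not employee-requested — satisfied.
(B) no CBA — satisfied.
(C) ≥ 20 at site — satisfied.
(i): T OR T OR T → true.
(A) hours reduced — fails.
(B) fixed location — fails.
(C) no recent notice — fails.
(D) schedule shift > 3h — fails.
(E) non-exempt — fails.
(ii): F OR F OR F OR F OR F → false.
So (b) is not satisfied (T AND F).
(2): F OR F → false.
Overall = T AND F = false.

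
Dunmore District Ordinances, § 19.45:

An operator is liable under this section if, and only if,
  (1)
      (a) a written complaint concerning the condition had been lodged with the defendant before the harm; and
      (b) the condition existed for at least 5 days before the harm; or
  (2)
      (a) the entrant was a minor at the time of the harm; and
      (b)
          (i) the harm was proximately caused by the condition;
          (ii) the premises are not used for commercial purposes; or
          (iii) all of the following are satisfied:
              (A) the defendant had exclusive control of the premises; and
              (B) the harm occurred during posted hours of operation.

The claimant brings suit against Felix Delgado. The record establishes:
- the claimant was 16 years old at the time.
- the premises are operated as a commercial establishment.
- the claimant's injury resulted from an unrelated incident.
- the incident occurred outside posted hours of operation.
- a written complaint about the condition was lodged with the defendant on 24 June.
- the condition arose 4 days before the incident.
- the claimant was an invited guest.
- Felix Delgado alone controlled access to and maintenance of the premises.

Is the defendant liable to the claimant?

(a) complaint lodged — met.
(b) condition ≥5 days old — not satisfied.
(1) = T AND F = false.
(a) entrant a minor — met.
(i) proximate cause — not met.
(ii) not (commercial use) — not met.
(A) exclusive control — holds.
(B) during posted hours — not satisfied.
(iii): T AND F → false.
(b): F OR F OR F → false.
So (2) is not satisfied (T AND F).
Overall: F OR F → false.

No — not liable.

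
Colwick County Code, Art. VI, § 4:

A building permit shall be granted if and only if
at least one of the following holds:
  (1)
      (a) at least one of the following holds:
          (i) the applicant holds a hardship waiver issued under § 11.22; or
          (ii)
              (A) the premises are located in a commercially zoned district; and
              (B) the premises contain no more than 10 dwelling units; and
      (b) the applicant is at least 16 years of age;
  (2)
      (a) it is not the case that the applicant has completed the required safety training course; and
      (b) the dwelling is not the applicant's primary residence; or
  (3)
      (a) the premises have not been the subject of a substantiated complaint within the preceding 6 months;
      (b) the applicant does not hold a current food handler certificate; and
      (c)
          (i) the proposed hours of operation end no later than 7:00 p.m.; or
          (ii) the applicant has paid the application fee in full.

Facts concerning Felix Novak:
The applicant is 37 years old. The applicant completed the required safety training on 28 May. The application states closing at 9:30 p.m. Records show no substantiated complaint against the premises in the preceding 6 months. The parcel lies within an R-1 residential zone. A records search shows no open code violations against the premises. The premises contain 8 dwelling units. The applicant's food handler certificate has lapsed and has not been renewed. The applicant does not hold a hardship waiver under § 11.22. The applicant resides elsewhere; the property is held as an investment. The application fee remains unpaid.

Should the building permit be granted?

No — denied.

(i) hardship waiver — not met.
(A) commercially zoned — not met.
(B) ≤ 10 units — satisfied.
(ii) = F AND T = false.
(a) = F OR F = false.
(b) age ≥ 16 — satisfied.
So (1) is not satisfied (F AND T).
(a) not (safety training) — not met.
(b) not (primary residence) — satisfied.
(2): F AND T → false.
(a) no complaint in 6 mo. — satisfied.
(b) not (food handler cert.) — holds.
(i) closes by 7 p.m. — not satisfied.
(ii) fee paid — not met.
(c) = F OR F = false.
(3): T AND T AND F → false.
Overall: F OR F OR F → false.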